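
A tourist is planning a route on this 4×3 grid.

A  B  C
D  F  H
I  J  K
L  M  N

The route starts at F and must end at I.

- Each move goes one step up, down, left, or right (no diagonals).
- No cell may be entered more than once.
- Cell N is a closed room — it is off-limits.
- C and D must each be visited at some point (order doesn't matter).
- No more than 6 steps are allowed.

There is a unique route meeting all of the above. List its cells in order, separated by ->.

F -> H -> C -> B -> A -> D -> I

The budget equals the shortest possible length, so every move has to be on a shortest route through the required cells.
Route from F: right 1 to H, up 1 to C, left 2 to A, down 2 to I — 6 moves in all.
Check: all required cells visited; 6 ≤ 6 moves.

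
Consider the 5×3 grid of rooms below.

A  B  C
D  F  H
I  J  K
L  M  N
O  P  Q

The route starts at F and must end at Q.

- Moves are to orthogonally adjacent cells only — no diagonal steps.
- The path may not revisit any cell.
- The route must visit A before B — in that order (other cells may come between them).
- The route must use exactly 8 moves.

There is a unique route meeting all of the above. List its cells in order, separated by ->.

F -> D -> A -> B -> C -> H -> K -> N -> Q

The waypoints must appear in the order A, B, with no cell reused.
Route from F: left to D, up to A, 2× right (reaching C), 4× down (reaching Q) — 8 moves in all.
Check: order respected (A at step 2, B at step 3); 8 moves as required.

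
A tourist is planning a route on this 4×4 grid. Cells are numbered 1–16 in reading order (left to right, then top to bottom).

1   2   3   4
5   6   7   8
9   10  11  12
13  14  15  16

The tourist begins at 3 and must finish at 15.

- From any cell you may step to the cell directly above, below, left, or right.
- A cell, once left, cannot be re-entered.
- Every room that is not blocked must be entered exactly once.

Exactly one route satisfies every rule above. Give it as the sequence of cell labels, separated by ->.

Need to visit all 16 open cells exactly once, starting at 3 and ending at 15.
Cell 13 has only two open neighbours (9 and 14), so the path must pass straight through it: one of those is the cell it's entered from and the other is where it exits.
Route from 3: right 1 to 4, down 1 to 8, left 2 to 6, up 1 to 2, left 1 to 1, down 3 to 13, right 1 to 14, up 1 to 10, right 2 to 12, down 1 to 16, left 1 to 15 — 15 moves in all.
Check: all 16 open cells covered.

3 -> 4 -> 8 -> 7 -> 6 -> 2 -> 1 -> 5 -> 9 -> 13 -> 14 -> 10 -> 11 -> 12 -> 16 -> 15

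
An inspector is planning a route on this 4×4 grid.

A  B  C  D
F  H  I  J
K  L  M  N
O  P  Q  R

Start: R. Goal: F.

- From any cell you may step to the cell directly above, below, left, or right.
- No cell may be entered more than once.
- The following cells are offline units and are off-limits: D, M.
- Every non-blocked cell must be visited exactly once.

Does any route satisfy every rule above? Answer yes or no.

no

Exhausting the options from R, every branch either dead-ends against blocked cells, would have to re-enter a cell already used, or reaches the goal with a constraint still unmet.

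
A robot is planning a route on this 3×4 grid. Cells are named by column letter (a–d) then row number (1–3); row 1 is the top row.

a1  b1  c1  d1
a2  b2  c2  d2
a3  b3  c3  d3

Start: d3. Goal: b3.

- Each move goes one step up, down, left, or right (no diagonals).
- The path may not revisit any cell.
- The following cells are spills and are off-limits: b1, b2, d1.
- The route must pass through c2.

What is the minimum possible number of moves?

Any route passes through c2 somewhere between d3 and b3. Summing Manhattan distances along the two legs (d3 → c2 → b3) gives a lower bound of 2 + 2 = 4 moves.
A route of 4 moves achieves this: d3 → d2 → c2 → c3 → b3.
Since 4 matches the lower bound, it is optimal.

4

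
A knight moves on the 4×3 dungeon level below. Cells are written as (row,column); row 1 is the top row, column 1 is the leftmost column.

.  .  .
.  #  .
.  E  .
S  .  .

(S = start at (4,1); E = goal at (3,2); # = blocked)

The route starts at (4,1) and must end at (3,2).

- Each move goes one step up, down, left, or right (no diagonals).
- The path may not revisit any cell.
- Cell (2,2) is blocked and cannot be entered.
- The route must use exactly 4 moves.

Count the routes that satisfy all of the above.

1

Need simple routes of exactly 4 moves from (4,1) to (3,2) (Manhattan distance 2, so 1 moves are spent on a detour and 1 undoing it).
Enumerating: (4,1) (4,2) (4,3) (3,3) (3,2).
That gives 1 route.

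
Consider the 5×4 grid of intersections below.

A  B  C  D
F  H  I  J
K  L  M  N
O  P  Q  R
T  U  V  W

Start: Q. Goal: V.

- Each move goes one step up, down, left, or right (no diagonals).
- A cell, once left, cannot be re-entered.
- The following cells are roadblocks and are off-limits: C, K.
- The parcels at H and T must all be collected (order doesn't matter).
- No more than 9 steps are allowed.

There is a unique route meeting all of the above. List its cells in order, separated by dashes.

Q - M - I - H - L - P - O - T - U - V

Any route must reach H and T and still end at V within 9 moves, so the order of the required stops is forced.
Route from Q: 2× up (reaching I), left to H, 2× down (reaching P), left to O, down to T, 2× right (reaching V) — 9 moves in all.
Check: all required cells visited; 9 ≤ 9 moves.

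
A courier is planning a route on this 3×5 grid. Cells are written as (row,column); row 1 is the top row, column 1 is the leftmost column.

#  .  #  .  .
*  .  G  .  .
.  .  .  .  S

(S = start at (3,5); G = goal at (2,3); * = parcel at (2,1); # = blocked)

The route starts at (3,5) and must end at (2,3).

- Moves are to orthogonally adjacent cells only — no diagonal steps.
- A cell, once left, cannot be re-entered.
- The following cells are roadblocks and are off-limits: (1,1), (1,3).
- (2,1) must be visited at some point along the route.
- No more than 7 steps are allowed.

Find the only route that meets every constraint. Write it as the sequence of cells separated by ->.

The 7-move cap with required stops at (2,1) leaves no slack for detours.
Route from (3,5): 4× left (reaching (3,1)), up to (2,1), 2× right (reaching (2,3)) — 7 moves in all.
Check: all required cells visited; 7 ≤ 7 moves.

(3,5) -> (3,4) -> (3,3) -> (3,2) -> (3,1) -> (2,1) -> (2,2) -> (2,3)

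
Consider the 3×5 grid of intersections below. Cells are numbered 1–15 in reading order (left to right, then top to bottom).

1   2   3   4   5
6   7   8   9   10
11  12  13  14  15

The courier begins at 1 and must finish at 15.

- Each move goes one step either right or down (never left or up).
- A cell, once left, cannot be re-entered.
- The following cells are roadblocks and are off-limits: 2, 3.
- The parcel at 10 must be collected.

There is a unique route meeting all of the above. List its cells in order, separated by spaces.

Moves only go right or down, so the column and row indices never decrease.
Route from 1: down 1 to 6, right 4 to 10, down 1 to 15 — 6 moves in all.
Check: all required cells visited.

1 6 7 8 9 10 15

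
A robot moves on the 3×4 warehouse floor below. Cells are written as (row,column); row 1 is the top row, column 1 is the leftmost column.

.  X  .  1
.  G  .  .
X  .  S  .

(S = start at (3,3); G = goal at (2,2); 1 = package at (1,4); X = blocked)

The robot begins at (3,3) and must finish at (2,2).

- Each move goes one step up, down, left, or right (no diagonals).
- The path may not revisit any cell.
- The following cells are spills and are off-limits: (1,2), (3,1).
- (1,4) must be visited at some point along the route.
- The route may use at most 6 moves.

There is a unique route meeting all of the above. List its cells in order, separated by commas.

(3,3), (3,4), (2,4), (1,4), (1,3), (2,3), (2,2)

The 6-move cap with required stops at (1,4) leaves no slack for detours.
Route from (3,3): right to (3,4), 2× up (reaching (1,4)), left to (1,3), down to (2,3), left to (2,2) — 6 moves in all.
Check: all required cells visited; 6 ≤ 6 moves.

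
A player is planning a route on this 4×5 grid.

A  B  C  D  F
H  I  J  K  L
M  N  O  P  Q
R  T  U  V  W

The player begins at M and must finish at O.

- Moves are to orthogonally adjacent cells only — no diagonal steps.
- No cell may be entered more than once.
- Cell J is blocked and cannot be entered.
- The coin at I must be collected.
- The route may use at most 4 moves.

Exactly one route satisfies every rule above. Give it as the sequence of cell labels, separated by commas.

The 4-move cap with required stops at I leaves no slack for detours.
Route from M: up to H, right to I, down to N, right to O — 4 moves in all.
Check: all required cells visited; 4 ≤ 4 moves.

M, H, I, N, O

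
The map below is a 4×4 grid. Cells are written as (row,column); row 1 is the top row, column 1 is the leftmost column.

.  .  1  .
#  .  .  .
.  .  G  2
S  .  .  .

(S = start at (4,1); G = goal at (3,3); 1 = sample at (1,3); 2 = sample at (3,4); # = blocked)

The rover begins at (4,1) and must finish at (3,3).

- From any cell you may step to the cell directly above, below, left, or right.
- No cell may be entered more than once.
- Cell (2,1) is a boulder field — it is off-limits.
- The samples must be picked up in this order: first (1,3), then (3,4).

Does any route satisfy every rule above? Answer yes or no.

One route that works: (4,1) → (3,1) → (3,2) → (2,2) → (1,2) → (1,3) → (2,3) → (2,4) → (3,4) → (3,3).

yes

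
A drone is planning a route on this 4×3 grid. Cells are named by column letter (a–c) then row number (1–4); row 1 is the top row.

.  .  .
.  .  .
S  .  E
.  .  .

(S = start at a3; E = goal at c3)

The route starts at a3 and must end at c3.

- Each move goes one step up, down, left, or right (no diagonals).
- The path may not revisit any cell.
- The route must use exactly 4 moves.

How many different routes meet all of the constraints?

Need simple routes of exactly 4 moves from a3 to c3 (Manhattan distance 2, so 1 moves are spent on a detour and 1 undoing it).
Enumerating: a3 a2 b2 b3 c3 | a3 a2 b2 c2 c3 | a3 a4 b4 b3 c3 | a3 a4 b4 c4 c3 | a3 b3 b2 c2 c3 | a3 b3 b4 c4 c3.
That gives 6 routes.

6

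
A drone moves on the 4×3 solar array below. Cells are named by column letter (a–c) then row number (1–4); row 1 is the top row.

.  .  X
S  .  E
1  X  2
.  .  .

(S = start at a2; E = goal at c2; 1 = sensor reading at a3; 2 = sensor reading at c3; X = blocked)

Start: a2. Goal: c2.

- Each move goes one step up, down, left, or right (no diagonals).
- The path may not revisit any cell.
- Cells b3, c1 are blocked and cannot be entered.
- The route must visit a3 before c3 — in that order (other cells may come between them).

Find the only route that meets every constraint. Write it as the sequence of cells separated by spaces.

a2 a3 a4 b4 c4 c3 c2

The waypoints must appear in the order a3, c3, with no cell reused.
Route from a2: 2× down (reaching a4), 2× right (reaching c4), 2× up (reaching c2) — 6 moves in all.
Check: order respected (1 at step 1, 2 at step 5).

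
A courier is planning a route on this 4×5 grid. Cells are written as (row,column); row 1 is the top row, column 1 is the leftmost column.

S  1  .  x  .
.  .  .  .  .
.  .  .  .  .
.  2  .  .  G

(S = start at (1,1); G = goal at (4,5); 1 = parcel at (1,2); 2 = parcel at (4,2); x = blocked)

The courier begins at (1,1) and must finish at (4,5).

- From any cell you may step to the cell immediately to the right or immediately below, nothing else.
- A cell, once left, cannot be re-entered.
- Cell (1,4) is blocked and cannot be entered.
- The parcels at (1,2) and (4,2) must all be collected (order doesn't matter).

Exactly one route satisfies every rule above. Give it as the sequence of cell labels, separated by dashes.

Moves only go right or down, so the column and row indices never decrease.
Route from (1,1): right 1 to (1,2), down 3 to (4,2), right 3 to (4,5) — 7 moves in all.
Check: all required cells visited.

(1,1) - (1,2) - (2,2) - (3,2) - (4,2) - (4,3) - (4,4) - (4,5)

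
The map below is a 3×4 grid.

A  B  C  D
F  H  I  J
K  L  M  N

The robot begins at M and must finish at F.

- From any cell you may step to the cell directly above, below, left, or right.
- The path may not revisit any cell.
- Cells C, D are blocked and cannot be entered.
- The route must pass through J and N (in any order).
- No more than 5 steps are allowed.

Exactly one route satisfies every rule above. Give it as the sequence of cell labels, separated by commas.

The 5-move cap with required stops at J, N leaves no slack for detours.
Route from M: right 1 to N, up 1 to J, left 3 to F — 5 moves in all.
Check: all required cells visited; 5 ≤ 5 moves.

M, N, J, I, H, F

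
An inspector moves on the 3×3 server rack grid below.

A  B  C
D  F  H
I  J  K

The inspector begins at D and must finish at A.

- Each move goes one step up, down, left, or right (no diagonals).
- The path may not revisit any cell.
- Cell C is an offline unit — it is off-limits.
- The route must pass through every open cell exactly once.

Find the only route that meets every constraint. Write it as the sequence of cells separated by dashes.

D - I - J - K - H - F - B - A

Need to visit all 8 open cells exactly once, starting at D and ending at A.
Cell H has only two open neighbours (K and F), so the path must pass straight through it: one of those is the cell it's entered from and the other is where it exits.
Route from D: down to I, 2× right (reaching K), up to H, left to F, up to B, left to A — 7 moves in all.
Check: all 8 open cells covered.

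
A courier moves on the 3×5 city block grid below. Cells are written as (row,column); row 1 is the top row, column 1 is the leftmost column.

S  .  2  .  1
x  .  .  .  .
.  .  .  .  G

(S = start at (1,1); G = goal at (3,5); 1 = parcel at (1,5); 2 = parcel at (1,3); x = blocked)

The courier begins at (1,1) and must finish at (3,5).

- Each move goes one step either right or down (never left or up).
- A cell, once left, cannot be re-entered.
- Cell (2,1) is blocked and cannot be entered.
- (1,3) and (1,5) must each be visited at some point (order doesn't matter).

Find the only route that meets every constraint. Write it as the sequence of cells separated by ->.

Moves only go right or down, so the column and row indices never decrease.
Route from (1,1): right 4 to (1,5), down 2 to (3,5) — 6 moves in all.
Check: all required cells visited.

(1,1) -> (1,2) -> (1,3) -> (1,4) -> (1,5) -> (2,5) -> (3,5)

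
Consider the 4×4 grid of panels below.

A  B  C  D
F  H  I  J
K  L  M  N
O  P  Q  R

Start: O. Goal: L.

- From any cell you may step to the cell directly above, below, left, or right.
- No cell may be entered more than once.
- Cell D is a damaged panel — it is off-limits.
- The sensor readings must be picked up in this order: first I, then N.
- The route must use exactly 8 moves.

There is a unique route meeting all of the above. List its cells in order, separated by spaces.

The waypoints must appear in the order I, N, with no cell reused.
Route from O: up 2 to F, right 3 to J, down 1 to N, left 2 to L — 8 moves in all.
Check: order respected (I at step 4, N at step 6); 8 moves as required.

O K F H I J N M L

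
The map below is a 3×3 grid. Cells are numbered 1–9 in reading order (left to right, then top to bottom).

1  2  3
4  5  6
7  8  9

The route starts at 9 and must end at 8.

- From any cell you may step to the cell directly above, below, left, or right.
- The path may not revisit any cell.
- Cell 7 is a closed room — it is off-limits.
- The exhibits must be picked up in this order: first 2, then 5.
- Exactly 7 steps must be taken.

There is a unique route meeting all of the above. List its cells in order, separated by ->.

The waypoints must appear in the order 2, 5, with no cell reused.
Route from 9: 2× up (reaching 3), 2× left (reaching 1), down to 4, right to 5, down to 8 — 7 moves in all.
Check: order respected (2 at step 3, 5 at step 6); 7 moves as required.

9 -> 6 -> 3 -> 2 -> 1 -> 4 -> 5 -> 8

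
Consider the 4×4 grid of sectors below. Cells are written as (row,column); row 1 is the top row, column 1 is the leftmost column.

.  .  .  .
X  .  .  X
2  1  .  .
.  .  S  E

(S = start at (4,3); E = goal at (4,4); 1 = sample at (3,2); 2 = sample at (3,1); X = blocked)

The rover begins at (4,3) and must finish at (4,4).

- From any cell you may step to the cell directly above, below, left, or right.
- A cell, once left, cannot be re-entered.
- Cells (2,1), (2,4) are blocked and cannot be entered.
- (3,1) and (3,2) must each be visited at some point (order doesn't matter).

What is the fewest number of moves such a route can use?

Any route passes through (3,1) and (3,2) in some order between (4,3) and (4,4). Summing Manhattan distances along each leg and taking the cheapest ordering ((4,3) → (3,2) → (3,1) → (4,4)) gives a lower bound of 2 + 1 + 4 = 7 moves.
A route of 7 moves achieves this: (4,3) → (4,2) → (4,1) → (3,1) → (3,2) → (3,3) → (3,4) → (4,4).
Since 7 matches the lower bound, it is optimal.

7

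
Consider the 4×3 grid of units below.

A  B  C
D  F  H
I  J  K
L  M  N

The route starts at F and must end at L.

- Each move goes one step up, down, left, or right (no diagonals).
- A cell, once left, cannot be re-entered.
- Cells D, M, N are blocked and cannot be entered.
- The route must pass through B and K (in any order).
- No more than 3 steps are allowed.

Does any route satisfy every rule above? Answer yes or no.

Even ignoring the no-revisit rule, getting from F to L, taking the cheapest ordering F → B → K → L needs at least 1 + 3 + 3 = 7 moves (Manhattan distance per leg), which exceeds the 3-move limit.

no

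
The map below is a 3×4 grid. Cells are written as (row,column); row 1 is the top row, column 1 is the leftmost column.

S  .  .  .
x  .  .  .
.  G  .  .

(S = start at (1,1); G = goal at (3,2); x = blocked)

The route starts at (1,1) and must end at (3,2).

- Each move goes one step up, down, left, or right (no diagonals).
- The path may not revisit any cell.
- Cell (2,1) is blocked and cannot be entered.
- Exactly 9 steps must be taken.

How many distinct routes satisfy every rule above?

Need simple routes of exactly 9 moves from (1,1) to (3,2) (Manhattan distance 3, so 3 moves are spent on a detour and 3 undoing it).
Enumerating: (1,1) (1,2) (2,2) (2,3) (1,3) (1,4) (2,4) (3,4) (3,3) (3,2) | (1,1) (1,2) (1,3) (1,4) (2,4) (3,4) (3,3) (2,3) (2,2) (3,2).
That gives 2 routes.

2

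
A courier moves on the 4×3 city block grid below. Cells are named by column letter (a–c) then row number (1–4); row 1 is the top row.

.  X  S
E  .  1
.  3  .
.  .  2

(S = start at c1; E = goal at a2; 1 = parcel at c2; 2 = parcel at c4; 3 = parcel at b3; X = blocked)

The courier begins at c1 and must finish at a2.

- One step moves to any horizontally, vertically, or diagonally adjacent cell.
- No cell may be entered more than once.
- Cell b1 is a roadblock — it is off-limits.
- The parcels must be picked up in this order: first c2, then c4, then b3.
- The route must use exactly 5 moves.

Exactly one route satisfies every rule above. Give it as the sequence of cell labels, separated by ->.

c1 -> c2 -> c3 -> c4 -> b3 -> a2

The waypoints must appear in the order c2, c4, b3, with no cell reused.
Route from c1: 3× down (reaching c4), 2× up-left (reaching a2) — 5 moves in all.
Check: order respected (1 at step 1, 2 at step 3, 3 at step 4); 5 moves as required.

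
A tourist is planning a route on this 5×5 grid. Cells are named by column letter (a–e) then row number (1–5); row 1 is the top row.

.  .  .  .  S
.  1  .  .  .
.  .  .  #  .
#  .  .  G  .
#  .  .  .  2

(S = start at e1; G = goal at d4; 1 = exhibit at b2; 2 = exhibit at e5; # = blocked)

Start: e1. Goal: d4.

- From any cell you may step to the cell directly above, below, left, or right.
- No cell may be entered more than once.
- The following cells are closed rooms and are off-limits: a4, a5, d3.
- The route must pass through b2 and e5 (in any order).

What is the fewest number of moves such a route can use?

Any route passes through b2 and e5 in some order between e1 and d4. Summing Manhattan distances along each leg and taking the cheapest ordering (e1 → b2 → e5 → d4) gives a lower bound of 4 + 6 + 2 = 12 moves.
A route of 12 moves achieves this: e1 → e2 → d2 → c2 → b2 → b3 → b4 → b5 → c5 → d5 → e5 → e4 → d4.
Since 12 matches the lower bound, it is optimal.

12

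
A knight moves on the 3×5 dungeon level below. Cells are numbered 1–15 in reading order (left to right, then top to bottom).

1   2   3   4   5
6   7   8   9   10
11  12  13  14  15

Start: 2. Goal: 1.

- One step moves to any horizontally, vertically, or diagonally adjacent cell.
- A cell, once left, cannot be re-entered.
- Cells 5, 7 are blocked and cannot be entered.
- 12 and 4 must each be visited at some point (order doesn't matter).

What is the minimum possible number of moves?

Any route passes through 12 and 4 in some order between 2 and 1. Summing Chebyshev distances along each leg and taking the cheapest ordering (2 → 4 → 12 → 1) gives a lower bound of 2 + 2 + 2 = 6 moves.
A route of 6 moves achieves this: 2 → 3 → 4 → 8 → 12 → 6 → 1.
Since 6 matches the lower bound, it is optimal.

6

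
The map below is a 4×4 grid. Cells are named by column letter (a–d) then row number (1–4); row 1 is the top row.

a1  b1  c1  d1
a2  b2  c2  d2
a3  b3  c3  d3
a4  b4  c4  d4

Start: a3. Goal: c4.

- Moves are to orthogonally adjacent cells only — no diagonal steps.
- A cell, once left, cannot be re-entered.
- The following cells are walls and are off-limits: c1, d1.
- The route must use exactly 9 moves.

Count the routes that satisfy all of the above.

Need simple routes of exactly 9 moves from a3 to c4 (Manhattan distance 3, so 3 moves are spent on a detour and 3 undoing it).
Branch systematically from the start, pruning whenever the remaining move budget drops below the Manhattan distance to c4 or differs from it in parity. Grouping the completions by first move — via a2: 7; via a4: 4 (no valid completion starts via b3) — and summing: 7 + 4 = 11.
That gives 11 routes.

11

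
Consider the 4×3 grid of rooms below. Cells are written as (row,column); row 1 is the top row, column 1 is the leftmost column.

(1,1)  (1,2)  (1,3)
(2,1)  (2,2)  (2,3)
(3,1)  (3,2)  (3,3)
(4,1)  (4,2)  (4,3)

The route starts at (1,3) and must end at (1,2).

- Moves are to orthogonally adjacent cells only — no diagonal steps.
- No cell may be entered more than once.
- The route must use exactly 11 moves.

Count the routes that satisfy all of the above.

Need simple routes of exactly 11 moves from (1,3) to (1,2) (Manhattan distance 1, so 5 moves are spent on a detour and 5 undoing it).
Enumerating: (1,3) (2,3) (3,3) (4,3) (4,2) (4,1) (3,1) (3,2) (2,2) (2,1) (1,1) (1,2) | (1,3) (2,3) (2,2) (3,2) (3,3) (4,3) (4,2) (4,1) (3,1) (2,1) (1,1) (1,2).
That gives 2 routes.

2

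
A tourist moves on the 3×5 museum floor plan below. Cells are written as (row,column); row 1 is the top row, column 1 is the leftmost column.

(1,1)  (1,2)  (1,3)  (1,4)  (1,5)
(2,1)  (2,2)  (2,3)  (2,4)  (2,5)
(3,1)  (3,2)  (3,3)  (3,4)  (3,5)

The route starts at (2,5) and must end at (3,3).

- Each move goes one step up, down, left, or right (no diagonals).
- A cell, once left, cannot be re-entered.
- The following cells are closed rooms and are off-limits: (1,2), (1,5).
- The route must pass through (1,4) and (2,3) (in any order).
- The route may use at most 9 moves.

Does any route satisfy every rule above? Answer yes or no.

yes

One route that works: (2,5) → (2,4) → (1,4) → (1,3) → (2,3) → (3,3).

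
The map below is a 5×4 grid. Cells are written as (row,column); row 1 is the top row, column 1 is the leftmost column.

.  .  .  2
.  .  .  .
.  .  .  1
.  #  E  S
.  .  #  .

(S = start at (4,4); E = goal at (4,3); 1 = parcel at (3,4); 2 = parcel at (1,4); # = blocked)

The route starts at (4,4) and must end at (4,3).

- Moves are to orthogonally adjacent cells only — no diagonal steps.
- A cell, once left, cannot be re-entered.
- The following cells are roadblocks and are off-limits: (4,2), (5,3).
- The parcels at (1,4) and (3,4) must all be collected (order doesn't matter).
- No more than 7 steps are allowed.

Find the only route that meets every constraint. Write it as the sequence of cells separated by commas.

(4,4), (3,4), (2,4), (1,4), (1,3), (2,3), (3,3), (4,3)

The budget equals the shortest possible length, so every move has to be on a shortest route through the required cells.
Route from (4,4): up 3 to (1,4), left 1 to (1,3), down 3 to (4,3) — 7 moves in all.
Check: all required cells visited; 7 ≤ 7 moves.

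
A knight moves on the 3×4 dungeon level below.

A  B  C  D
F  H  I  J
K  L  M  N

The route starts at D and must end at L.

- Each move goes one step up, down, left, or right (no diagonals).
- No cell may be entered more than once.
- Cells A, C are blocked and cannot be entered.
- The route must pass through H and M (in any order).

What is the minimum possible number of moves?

6

Any route passes through H and M in some order between D and L. Summing Manhattan distances along each leg and taking the cheapest ordering (D → H → M → L) gives a lower bound of 3 + 2 + 1 = 6 moves.
A route of 6 moves achieves this: D → J → N → M → I → H → L.
Since 6 matches the lower bound, it is optimal.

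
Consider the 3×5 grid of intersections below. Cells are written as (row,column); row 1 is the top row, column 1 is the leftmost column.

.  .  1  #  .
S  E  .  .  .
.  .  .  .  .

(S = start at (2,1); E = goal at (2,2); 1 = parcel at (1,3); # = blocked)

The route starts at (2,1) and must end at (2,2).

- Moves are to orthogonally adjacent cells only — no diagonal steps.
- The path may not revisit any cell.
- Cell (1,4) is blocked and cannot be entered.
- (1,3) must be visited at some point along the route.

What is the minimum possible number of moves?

Any route passes through (1,3) somewhere between (2,1) and (2,2). Summing Manhattan distances along the two legs ((2,1) → (1,3) → (2,2)) gives a lower bound of 3 + 2 = 5 moves.
A route of 5 moves achieves this: (2,1) → (1,1) → (1,2) → (1,3) → (2,3) → (2,2).
Since 5 matches the lower bound, it is optimal.

5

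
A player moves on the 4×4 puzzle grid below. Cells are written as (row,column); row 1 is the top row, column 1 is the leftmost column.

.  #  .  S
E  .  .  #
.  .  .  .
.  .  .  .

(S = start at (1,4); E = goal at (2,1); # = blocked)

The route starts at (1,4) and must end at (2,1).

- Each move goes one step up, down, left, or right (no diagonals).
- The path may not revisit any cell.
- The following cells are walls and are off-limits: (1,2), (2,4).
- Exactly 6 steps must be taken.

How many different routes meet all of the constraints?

Need simple routes of exactly 6 moves from (1,4) to (2,1) (Manhattan distance 4, so 1 moves are spent on a detour and 1 undoing it).
Enumerating: (1,4) (1,3) (2,3) (3,3) (3,2) (2,2) (2,1) | (1,4) (1,3) (2,3) (3,3) (3,2) (3,1) (2,1) | (1,4) (1,3) (2,3) (2,2) (3,2) (3,1) (2,1).
That gives 3 routes.

3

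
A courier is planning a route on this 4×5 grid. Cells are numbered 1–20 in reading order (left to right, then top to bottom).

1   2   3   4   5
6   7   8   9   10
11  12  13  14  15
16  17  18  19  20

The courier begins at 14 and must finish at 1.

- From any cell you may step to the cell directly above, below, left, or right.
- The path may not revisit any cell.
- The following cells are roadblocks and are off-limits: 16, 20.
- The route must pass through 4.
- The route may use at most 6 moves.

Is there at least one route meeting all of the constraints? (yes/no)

One route that works: 14 → 9 → 4 → 3 → 2 → 1.

yes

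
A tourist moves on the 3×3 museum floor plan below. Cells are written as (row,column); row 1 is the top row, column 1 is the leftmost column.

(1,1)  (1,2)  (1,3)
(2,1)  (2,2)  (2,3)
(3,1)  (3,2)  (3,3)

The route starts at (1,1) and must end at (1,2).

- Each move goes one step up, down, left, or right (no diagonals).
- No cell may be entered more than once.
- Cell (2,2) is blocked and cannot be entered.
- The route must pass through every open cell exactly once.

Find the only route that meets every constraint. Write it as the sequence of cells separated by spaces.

(1,1) (2,1) (3,1) (3,2) (3,3) (2,3) (1,3) (1,2)

Need to visit all 8 open cells exactly once, starting at (1,1) and ending at (1,2).
Route from (1,1): down 2 to (3,1), right 2 to (3,3), up 2 to (1,3), left 1 to (1,2) — 7 moves in all.
Check: all 8 open cells covered.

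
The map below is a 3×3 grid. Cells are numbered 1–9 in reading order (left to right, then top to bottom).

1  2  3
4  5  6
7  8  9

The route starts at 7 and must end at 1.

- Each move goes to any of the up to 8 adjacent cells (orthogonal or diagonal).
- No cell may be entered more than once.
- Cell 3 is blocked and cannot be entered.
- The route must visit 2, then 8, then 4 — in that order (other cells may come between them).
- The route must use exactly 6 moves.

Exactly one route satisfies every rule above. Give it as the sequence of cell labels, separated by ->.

The waypoints must appear in the order 2, 8, 4, with no cell reused.
Route from 7: up-right 1 to 5, up 1 to 2, down-right 1 to 6, down-left 1 to 8, up-left 1 to 4, up 1 to 1 — 6 moves in all.
Check: order respected (2 at step 2, 8 at step 4, 4 at step 5); 6 moves as required.

7 -> 5 -> 2 -> 6 -> 8 -> 4 -> 1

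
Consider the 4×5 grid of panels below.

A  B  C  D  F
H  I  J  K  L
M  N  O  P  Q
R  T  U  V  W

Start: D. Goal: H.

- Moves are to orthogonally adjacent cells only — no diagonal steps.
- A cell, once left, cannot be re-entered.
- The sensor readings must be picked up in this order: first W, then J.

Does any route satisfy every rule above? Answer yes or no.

One route that works: D → K → P → Q → W → V → U → O → J → I → H.

yes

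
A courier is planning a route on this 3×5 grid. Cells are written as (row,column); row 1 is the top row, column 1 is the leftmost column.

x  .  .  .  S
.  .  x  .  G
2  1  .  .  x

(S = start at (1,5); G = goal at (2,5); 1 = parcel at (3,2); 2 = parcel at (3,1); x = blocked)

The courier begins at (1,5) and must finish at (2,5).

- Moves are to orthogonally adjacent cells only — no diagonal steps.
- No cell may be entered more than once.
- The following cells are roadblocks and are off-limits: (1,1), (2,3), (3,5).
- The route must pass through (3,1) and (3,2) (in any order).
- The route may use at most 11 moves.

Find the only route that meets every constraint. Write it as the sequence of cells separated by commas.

(1,5), (1,4), (1,3), (1,2), (2,2), (2,1), (3,1), (3,2), (3,3), (3,4), (2,4), (2,5)

The 11-move cap with required stops at (3,1), (3,2) leaves no slack for detours.
Route from (1,5): left 3 to (1,2), down 1 to (2,2), left 1 to (2,1), down 1 to (3,1), right 3 to (3,4), up 1 to (2,4), right 1 to (2,5) — 11 moves in all.
Check: all required cells visited; 11 ≤ 11 moves.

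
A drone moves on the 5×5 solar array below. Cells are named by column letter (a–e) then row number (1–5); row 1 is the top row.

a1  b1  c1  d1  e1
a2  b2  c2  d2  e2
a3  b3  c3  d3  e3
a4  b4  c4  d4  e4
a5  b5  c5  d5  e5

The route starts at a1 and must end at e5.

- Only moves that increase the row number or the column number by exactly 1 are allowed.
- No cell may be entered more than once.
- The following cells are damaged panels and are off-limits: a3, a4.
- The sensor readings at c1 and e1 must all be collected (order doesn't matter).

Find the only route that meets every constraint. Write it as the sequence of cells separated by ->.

Moves only go right or down, so the column and row indices never decrease.
Route from a1: right 4 to e1, down 4 to e5 — 8 moves in all.
Check: all required cells visited.

a1 -> b1 -> c1 -> d1 -> e1 -> e2 -> e3 -> e4 -> e5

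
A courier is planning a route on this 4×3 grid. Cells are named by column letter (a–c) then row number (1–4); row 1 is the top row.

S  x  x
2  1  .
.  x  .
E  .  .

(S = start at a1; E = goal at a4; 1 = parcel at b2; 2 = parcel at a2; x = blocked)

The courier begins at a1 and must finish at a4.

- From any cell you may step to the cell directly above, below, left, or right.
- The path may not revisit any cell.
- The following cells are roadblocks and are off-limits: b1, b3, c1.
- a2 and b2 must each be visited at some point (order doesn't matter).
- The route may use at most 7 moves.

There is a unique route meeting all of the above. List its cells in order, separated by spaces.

a1 a2 b2 c2 c3 c4 b4 a4

Any route must reach a2 and b2 and still end at a4 within 7 moves, so the order of the required stops is forced.
Route from a1: down 1 to a2, right 2 to c2, down 2 to c4, left 2 to a4 — 7 moves in all.
Check: all required cells visited; 7 ≤ 7 moves.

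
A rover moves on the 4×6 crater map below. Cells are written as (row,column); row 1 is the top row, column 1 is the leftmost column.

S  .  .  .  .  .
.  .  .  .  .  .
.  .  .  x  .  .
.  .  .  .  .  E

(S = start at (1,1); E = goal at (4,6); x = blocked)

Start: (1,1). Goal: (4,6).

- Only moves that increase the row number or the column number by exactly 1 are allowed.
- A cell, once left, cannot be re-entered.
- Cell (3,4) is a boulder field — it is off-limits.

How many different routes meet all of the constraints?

26

A right/down-only route from (1,1) to (4,6) makes exactly 3 down-moves and 5 right-moves in some order.
With no other constraints that would be C(8,3) = 56 routes.
Subtract routes through each blocked cell (inclusion–exclusion for overlaps): − through (3,4): 30 → 26.
That gives 26 routes.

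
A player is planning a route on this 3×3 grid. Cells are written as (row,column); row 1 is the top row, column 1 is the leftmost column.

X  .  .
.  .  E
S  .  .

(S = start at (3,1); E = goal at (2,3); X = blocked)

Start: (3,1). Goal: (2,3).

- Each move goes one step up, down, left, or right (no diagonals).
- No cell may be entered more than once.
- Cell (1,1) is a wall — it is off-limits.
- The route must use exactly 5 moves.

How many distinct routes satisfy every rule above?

3

Need simple routes of exactly 5 moves from (3,1) to (2,3) (Manhattan distance 3, so 1 moves are spent on a detour and 1 undoing it).
Enumerating: (3,1) (2,1) (2,2) (1,2) (1,3) (2,3) | (3,1) (2,1) (2,2) (3,2) (3,3) (2,3) | (3,1) (3,2) (2,2) (1,2) (1,3) (2,3).
That gives 3 routes.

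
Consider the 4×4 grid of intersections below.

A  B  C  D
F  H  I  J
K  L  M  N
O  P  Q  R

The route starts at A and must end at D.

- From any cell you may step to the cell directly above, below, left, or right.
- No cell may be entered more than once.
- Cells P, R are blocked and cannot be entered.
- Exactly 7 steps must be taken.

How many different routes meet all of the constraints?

Need simple routes of exactly 7 moves from A to D (Manhattan distance 3, so 2 moves are spent on a detour and 2 undoing it).
Branch systematically from the start, pruning whenever the remaining move budget drops below the Manhattan distance to D or differs from it in parity. Grouping the completions by first move — via F: 11; via B: 5 — and summing: 11 + 5 = 16.
That gives 16 routes.

16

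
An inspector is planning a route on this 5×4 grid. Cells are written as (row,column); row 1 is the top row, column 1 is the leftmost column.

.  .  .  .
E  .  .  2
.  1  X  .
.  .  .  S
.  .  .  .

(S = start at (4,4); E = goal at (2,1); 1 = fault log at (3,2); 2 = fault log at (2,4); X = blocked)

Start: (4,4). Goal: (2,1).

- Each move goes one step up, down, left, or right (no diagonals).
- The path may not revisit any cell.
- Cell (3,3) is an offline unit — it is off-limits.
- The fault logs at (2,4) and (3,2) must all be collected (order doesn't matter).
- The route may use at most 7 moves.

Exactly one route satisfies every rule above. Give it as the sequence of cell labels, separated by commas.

The 7-move cap with required stops at (2,4), (3,2) leaves no slack for detours.
Route from (4,4): 2× up (reaching (2,4)), 2× left (reaching (2,2)), down to (3,2), left to (3,1), up to (2,1) — 7 moves in all.
Check: all required cells visited; 7 ≤ 7 moves.

(4,4), (3,4), (2,4), (2,3), (2,2), (3,2), (3,1), (2,1)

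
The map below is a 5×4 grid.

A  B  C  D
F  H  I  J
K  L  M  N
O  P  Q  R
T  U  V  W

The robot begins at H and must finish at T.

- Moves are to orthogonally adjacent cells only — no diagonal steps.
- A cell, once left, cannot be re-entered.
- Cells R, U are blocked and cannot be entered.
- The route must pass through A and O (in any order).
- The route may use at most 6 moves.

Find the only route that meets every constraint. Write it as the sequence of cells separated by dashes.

H - B - A - F - K - O - T

The budget equals the shortest possible length, so every move has to be on a shortest route through the required cells.
Route from H: up to B, left to A, 4× down (reaching T) — 6 moves in all.
Check: all required cells visited; 6 ≤ 6 moves.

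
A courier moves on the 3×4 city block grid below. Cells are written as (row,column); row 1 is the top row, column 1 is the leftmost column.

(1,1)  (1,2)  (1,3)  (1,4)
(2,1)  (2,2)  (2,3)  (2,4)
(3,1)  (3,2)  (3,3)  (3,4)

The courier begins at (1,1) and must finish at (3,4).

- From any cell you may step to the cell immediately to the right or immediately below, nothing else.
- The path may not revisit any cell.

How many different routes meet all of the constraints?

A right/down-only route from (1,1) to (3,4) makes exactly 2 down-moves and 3 right-moves in some order.
With no other constraints that would be C(5,2) = 10 routes.
That gives 10 routes.

10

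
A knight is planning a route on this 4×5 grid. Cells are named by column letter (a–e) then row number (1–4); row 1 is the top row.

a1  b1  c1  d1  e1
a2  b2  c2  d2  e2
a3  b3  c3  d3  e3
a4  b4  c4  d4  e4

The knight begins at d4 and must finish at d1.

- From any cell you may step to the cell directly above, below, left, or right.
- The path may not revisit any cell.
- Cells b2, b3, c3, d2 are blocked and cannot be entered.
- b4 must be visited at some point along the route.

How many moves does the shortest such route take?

9

Any route passes through b4 somewhere between d4 and d1. Summing Manhattan distances along the two legs (d4 → b4 → d1) gives a lower bound of 2 + 5 = 7 moves.
That bound ignores the blocked cells. Measuring each leg by the fewest moves that actually steer around them (d4→b4: 2; b4→d1: 7) raises the lower bound to 9.
A route of 9 moves exists: d4 → c4 → b4 → a4 → a3 → a2 → a1 → b1 → c1 → d1.
Since 9 matches that lower bound, it is optimal.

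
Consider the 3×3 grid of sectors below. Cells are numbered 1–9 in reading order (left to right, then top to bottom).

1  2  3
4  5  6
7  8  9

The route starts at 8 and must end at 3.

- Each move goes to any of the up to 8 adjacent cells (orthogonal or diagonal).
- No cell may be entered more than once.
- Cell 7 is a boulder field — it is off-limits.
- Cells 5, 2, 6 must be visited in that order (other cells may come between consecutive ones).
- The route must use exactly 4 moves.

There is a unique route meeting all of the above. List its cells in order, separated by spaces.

The waypoints must appear in the order 5, 2, 6, with no cell reused.
Route from 8: 2× up (reaching 2), down-right to 6, up to 3 — 4 moves in all.
Check: order respected (5 at step 1, 2 at step 2, 6 at step 3); 4 moves as required.

8 5 2 6 3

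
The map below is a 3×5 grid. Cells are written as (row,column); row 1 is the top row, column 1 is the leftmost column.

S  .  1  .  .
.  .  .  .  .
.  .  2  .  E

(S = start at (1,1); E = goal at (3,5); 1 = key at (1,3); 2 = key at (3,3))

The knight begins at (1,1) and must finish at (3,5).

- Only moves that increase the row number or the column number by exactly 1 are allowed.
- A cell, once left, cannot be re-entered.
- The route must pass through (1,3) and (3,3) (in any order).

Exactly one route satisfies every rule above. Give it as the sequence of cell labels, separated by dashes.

Moves only go right or down, so the column and row indices never decrease.
Route from (1,1): right 2 to (1,3), down 2 to (3,3), right 2 to (3,5) — 6 moves in all.
Check: all required cells visited.

(1,1) - (1,2) - (1,3) - (2,3) - (3,3) - (3,4) - (3,5)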